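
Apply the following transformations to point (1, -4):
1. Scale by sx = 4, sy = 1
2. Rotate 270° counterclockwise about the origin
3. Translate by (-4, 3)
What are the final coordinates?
(-8, -1)

Step 1: Scale → (4, -4)
Step 2: Rotate 270° → (-4, -4)
Step 3: Translate → (-8, -1)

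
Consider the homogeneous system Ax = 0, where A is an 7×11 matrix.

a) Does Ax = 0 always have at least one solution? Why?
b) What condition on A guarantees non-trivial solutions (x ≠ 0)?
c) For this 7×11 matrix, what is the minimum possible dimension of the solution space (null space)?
a) Yes, x = 0 is always a solution. b) When A has linearly dependent columns (rank < n). c) Minimum nullity = 4.

a) x = 0 satisfies A·0 = 0, so the zero vector is always a solution.
b) Non-trivial solutions exist iff the columns of A are linearly dependent, equivalently rank(A) < n (the number of columns).
c) By rank-nullity, rank(A) + nullity(A) = n = 11. Since A has only 7 rows, rank(A) ≤ 7, so nullity(A) ≥ 11 - 7 = 4.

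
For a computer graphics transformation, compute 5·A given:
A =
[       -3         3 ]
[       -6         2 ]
5A =
[      -15        15 ]
[      -30        10 ]

Scalar multiplication is elementwise: (5A)[i][j] = 5 * A[i][j].
  (5A)[0][0] = 5 * (-3) = -15
  (5A)[0][1] = 5 * (3) = 15
  (5A)[1][0] = 5 * (-6) = -30
  (5A)[1][1] = 5 * (2) = 10
5A =
[      -15        15 ]
[      -30        10 ]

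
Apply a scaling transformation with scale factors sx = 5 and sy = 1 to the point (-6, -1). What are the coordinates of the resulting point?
(-30, -1)

Scaling matrix:
[[5, 0], [0, 1]]
Result: (-6 × 5, -1 × 1) = (-30, -1)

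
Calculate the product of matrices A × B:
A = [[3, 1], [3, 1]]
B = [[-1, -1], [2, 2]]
[[-1, -1], [-1, -1]]

Matrix multiplication:
C[0][0] = 3×-1 + 1×2 = -1
C[0][1] = 3×-1 + 1×2 = -1
C[1][0] = 3×-1 + 1×2 = -1
C[1][1] = 3×-1 + 1×2 = -1
Result: [[-1, -1], [-1, -1]]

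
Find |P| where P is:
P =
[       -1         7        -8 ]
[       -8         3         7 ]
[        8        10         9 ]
det(P) = 1771

Expand along row 0 (cofactor expansion): det(P) = a*(e*i - f*h) - b*(d*i - f*g) + c*(d*h - e*g), where the 3×3 is [[a, b, c], [d, e, f], [g, h, i]].
Minor M_00 = (3)*(9) - (7)*(10) = 27 - 70 = -43.
Minor M_01 = (-8)*(9) - (7)*(8) = -72 - 56 = -128.
Minor M_02 = (-8)*(10) - (3)*(8) = -80 - 24 = -104.
det(P) = (-1)*(-43) - (7)*(-128) + (-8)*(-104) = 43 + 896 + 832 = 1771.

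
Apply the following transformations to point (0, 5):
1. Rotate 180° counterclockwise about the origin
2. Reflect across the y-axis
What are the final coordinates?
(0, -5)

Step 1: Rotate 180° → (0, -5)
Step 2: Reflect across the y-axis → (0, -5)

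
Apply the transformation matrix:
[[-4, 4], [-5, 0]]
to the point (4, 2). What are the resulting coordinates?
(-8, -20)

Matrix multiplication:
[[-4, 4], [-5, 0]] × [4, 2]ᵀ
= [-4×4 + 4×2, -5×4 + 0×2]ᵀ
= [-8.0000, -20.0000]ᵀ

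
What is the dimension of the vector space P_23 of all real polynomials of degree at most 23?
Dimension = 24

A polynomial of degree at most 23 can be written as a₀ + a₁x + a₂x² + … + a_23x^23, with 24 free coefficients a₀, …, a_23.
The set {1, x, x², …, x^23} is a basis: it spans P_23 (every such polynomial is a linear combination of these) and is linearly independent (a polynomial is zero iff all its coefficients are zero).
Therefore dim(P_23) = 23 + 1 = 24.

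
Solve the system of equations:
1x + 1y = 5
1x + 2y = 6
x = 4, y = 1

Use elimination (row reduction):
Equation 1: 1x + 1y = 5.
Equation 2: 1x + 2y = 6.
Multiply Eq1 by 1 and Eq2 by 1: 1x + 1y = 5;  1x + 2y = 6.
Subtract: (1)y = 1, so y = 1.
Back-substitute into Eq1: 1x + 1*(1) = 5, so x = 4.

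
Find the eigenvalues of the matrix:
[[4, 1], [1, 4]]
λ = 3 and λ = 5

Characteristic equation: det(A - λI) = 0
λ² - (trace)λ + (det) = 0
λ² - (8)λ + (15) = 0
λ² - 8λ + 15 = 0
Solving: λ = 3, 5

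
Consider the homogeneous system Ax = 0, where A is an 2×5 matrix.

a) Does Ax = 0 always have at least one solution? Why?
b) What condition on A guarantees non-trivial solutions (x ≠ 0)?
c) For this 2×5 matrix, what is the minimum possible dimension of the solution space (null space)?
a) Yes, x = 0 is always a solution. b) When A has linearly dependent columns (rank < n). c) Minimum nullity = 3.

a) x = 0 satisfies A·0 = 0, so the zero vector is always a solution.
b) Non-trivial solutions exist iff the columns of A are linearly dependent, equivalently rank(A) < n (the number of columns).
c) By rank-nullity, rank(A) + nullity(A) = n = 5. Since A has only 2 rows, rank(A) ≤ 2, so nullity(A) ≥ 5 - 2 = 3.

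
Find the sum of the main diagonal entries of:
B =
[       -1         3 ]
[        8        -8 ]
tr(B) = -1 - 8 = -9

The trace of a square matrix is the sum of its diagonal entries.
Diagonal entries of B: B[0][0] = -1, B[1][1] = -8.
tr(B) = -1 - 8 = -9.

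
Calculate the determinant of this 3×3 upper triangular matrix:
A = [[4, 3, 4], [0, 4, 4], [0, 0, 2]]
32

The determinant of a triangular matrix is the product of its diagonal entries (the off-diagonal entries above the diagonal do not affect it).
det(A) = (4) * (4) * (2) = 32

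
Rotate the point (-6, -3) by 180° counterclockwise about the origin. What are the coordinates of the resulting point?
(6, 3)

Rotation matrix R(θ) = [[cos θ, -sin θ], [sin θ, cos θ]]; for θ = 180°:
R = [[-1, 0], [0, -1]]
Result: R × [-6, -3]ᵀ = [-1·-6 + (0)·-3, 0·-6 + (-1)·-3]ᵀ = (6, 3)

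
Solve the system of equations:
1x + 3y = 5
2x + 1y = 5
x = 2, y = 1

Use elimination (row reduction):
Equation 1: 1x + 3y = 5.
Equation 2: 2x + 1y = 5.
Multiply Eq1 by 2 and Eq2 by 1: 2x + 6y = 10;  2x + 1y = 5.
Subtract: (-5)y = -5, so y = 1.
Back-substitute into Eq1: 1x + 3*(1) = 5, so x = 2.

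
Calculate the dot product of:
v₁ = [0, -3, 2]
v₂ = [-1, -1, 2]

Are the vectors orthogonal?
7, No

The dot product is the sum of products of corresponding components.
v₁·v₂ = (0)*(-1) + (-3)*(-1) + (2)*(2) = 0 + 3 + 4 = 7.
Two vectors are orthogonal iff their dot product is 0; here the dot product is 7, so the vectors are not orthogonal.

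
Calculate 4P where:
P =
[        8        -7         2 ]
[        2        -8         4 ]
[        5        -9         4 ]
4P =
[       32       -28         8 ]
[        8       -32        16 ]
[       20       -36        16 ]

Scalar multiplication is elementwise: (4P)[i][j] = 4 * P[i][j].
  (4P)[0][0] = 4 * (8) = 32
  (4P)[0][1] = 4 * (-7) = -28
  (4P)[0][2] = 4 * (2) = 8
  (4P)[1][0] = 4 * (2) = 8
  (4P)[1][1] = 4 * (-8) = -32
  (4P)[1][2] = 4 * (4) = 16
  (4P)[2][0] = 4 * (5) = 20
  (4P)[2][1] = 4 * (-9) = -36
  (4P)[2][2] = 4 * (4) = 16
4P =
[       32       -28         8 ]
[        8       -32        16 ]
[       20       -36        16 ]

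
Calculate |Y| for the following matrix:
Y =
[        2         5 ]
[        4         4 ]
det(Y) = -12

For a 2×2 matrix [[a, b], [c, d]], det = a*d - b*c.
det(Y) = (2)*(4) - (5)*(4) = 8 - 20 = -12.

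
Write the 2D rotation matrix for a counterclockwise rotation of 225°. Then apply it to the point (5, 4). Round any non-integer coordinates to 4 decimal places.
R = [[-√2/2, √2/2], [-√2/2, -√2/2]]; R·(5, 4) = (-0.7071, -6.3640)

Rotation matrix formula: R(θ) = [[cos θ, -sin θ], [sin θ, cos θ]]
For θ = 225°:
cos(225°) = -√2/2
sin(225°) = -√2/2
R = [[-√2/2, √2/2], [-√2/2, -√2/2]]
Apply to (5, 4): [-√2/2·5 + (√2/2)·4, -√2/2·5 + -√2/2·4] = (-0.7071, -6.3640)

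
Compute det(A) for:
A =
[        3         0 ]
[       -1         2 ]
det(A) = 6

For a 2×2 matrix [[a, b], [c, d]], det = a*d - b*c.
det(A) = (3)*(2) - (0)*(-1) = 6 - 0 = 6.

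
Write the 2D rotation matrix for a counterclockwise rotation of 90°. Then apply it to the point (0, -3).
R = [[0, -1], [1, 0]]; R·(0, -3) = (3, 0)

Rotation matrix formula: R(θ) = [[cos θ, -sin θ], [sin θ, cos θ]]
For θ = 90°:
cos(90°) = 0
sin(90°) = 1
R = [[0, -1], [1, 0]]
Apply to (0, -3): [0·0 + (-1)·-3, 1·0 + 0·-3] = (3, 0)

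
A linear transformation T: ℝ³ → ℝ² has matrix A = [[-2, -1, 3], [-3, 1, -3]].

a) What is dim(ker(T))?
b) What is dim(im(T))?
dim(ker) = 1, dim(im) = 2

The two rows are not scalar multiples of one another (no single k satisfies row 2 = k × row 1), so they are linearly independent.
Thus rank(A) = 2.
dim(im(T)) = rank(A) = 2.
By the rank-nullity theorem applied to T: ℝ³ → ℝ², rank(A) + nullity(A) = 3 (the domain dimension), so dim(ker(T)) = 3 - 2 = 1.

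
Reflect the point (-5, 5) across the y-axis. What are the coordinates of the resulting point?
(5, 5)

Reflection across y-axis: (-5, 5) → (5, 5)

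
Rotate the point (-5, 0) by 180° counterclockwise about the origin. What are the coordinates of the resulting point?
(5, 0)

Rotation matrix R(θ) = [[cos θ, -sin θ], [sin θ, cos θ]]; for θ = 180°:
R = [[-1, 0], [0, -1]]
Result: R × [-5, 0]ᵀ = [-1·-5 + (0)·0, 0·-5 + (-1)·0]ᵀ = (5, 0)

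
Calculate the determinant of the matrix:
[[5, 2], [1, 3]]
13

For a 2×2 matrix [[a, b], [c, d]], det = ad - bc
det = (5)(3) - (2)(1) = 15 - 2 = 13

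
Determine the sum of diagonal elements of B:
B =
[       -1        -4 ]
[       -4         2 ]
tr(B) = -1 + 2 = 1

The trace of a square matrix is the sum of its diagonal entries.
Diagonal entries of B: B[0][0] = -1, B[1][1] = 2.
tr(B) = -1 + 2 = 1.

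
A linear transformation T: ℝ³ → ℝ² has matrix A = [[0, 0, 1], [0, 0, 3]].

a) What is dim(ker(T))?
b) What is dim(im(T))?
dim(ker) = 2, dim(im) = 1

Observe that row 2 = 3 × row 1 (so the rows are linearly dependent).
Thus rank(A) = 1 (only one linearly independent row).
dim(im(T)) = rank(A) = 1.
By the rank-nullity theorem applied to T: ℝ³ → ℝ², rank(A) + nullity(A) = 3 (the domain dimension), so dim(ker(T)) = 3 - 1 = 2.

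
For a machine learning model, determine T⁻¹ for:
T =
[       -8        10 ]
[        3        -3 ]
det(T) = -6
T⁻¹ =
[      1/2       5/3 ]
[      1/2       4/3 ]

For a 2×2 matrix T = [[a, b], [c, d]] with det(T) ≠ 0, T⁻¹ = (1/det(T)) * [[d, -b], [-c, a]].
det(T) = (-8)*(-3) - (10)*(3) = 24 - 30 = -6.
T⁻¹ = (1/-6) * [[-3, -10], [-3, -8]].
Dividing each entry by -6 and reducing:
T⁻¹ =
[      1/2       5/3 ]
[      1/2       4/3 ]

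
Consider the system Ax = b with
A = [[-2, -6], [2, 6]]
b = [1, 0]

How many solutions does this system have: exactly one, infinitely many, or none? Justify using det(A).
No solution

det(A) = (-2)*(6) - (-6)*(2) = 0, so A is singular.
The column space of A is span(column 1) = span([-2, 2]).
b = [1, 0] is not a scalar multiple of column 1, so b ∉ column space and the system is inconsistent — no solution.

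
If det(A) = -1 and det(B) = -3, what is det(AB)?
3

Use the multiplicative property of determinants: det(AB) = det(A)*det(B).
det(AB) = (-1)*(-3) = 3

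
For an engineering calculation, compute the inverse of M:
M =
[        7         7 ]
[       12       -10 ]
det(M) = -154
M⁻¹ =
[     5/77      1/22 ]
[     6/77     -1/22 ]

For a 2×2 matrix M = [[a, b], [c, d]] with det(M) ≠ 0, M⁻¹ = (1/det(M)) * [[d, -b], [-c, a]].
det(M) = (7)*(-10) - (7)*(12) = -70 - 84 = -154.
M⁻¹ = (1/-154) * [[-10, -7], [-12, 7]].
Dividing each entry by -154 and reducing:
M⁻¹ =
[     5/77      1/22 ]
[     6/77     -1/22 ]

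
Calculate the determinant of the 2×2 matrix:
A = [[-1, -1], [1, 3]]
-2

For A = [[a, b], [c, d]], det(A) = a*d - b*c.
det(A) = (-1)*(3) - (-1)*(1) = -3 - -1 = -2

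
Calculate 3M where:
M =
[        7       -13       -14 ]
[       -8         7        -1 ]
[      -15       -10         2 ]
3M =
[       21       -39       -42 ]
[      -24        21        -3 ]
[      -45       -30         6 ]

Scalar multiplication is elementwise: (3M)[i][j] = 3 * M[i][j].
  (3M)[0][0] = 3 * (7) = 21
  (3M)[0][1] = 3 * (-13) = -39
  (3M)[0][2] = 3 * (-14) = -42
  (3M)[1][0] = 3 * (-8) = -24
  (3M)[1][1] = 3 * (7) = 21
  (3M)[1][2] = 3 * (-1) = -3
  (3M)[2][0] = 3 * (-15) = -45
  (3M)[2][1] = 3 * (-10) = -30
  (3M)[2][2] = 3 * (2) = 6
3M =
[       21       -39       -42 ]
[      -24        21        -3 ]
[      -45       -30         6 ]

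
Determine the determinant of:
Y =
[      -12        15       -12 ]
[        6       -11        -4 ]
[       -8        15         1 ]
det(Y) = -222

Expand along row 0 (cofactor expansion): det(Y) = a*(e*i - f*h) - b*(d*i - f*g) + c*(d*h - e*g), where the 3×3 is [[a, b, c], [d, e, f], [g, h, i]].
Minor M_00 = (-11)*(1) - (-4)*(15) = -11 + 60 = 49.
Minor M_01 = (6)*(1) - (-4)*(-8) = 6 - 32 = -26.
Minor M_02 = (6)*(15) - (-11)*(-8) = 90 - 88 = 2.
det(Y) = (-12)*(49) - (15)*(-26) + (-12)*(2) = -588 + 390 - 24 = -222.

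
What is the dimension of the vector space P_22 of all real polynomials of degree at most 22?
Dimension = 23

A polynomial of degree at most 22 can be written as a₀ + a₁x + a₂x² + … + a_22x^22, with 23 free coefficients a₀, …, a_22.
The set {1, x, x², …, x^22} is a basis: it spans P_22 (every such polynomial is a linear combination of these) and is linearly independent (a polynomial is zero iff all its coefficients are zero).
Therefore dim(P_22) = 22 + 1 = 23.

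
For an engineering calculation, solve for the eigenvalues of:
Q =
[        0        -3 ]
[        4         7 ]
λ = 3, 4

Solve det(Q - λI) = 0. For a 2×2 matrix the characteristic equation is λ² - (trace)λ + det = 0.
trace(Q) = a + d = 0 + 7 = 7.
det(Q) = a*d - b*c = (0)*(7) - (-3)*(4) = 0 + 12 = 12.
Characteristic equation: λ² - (7)λ + (12) = 0.
Discriminant = (7)² - 4*(12) = 49 - 48 = 1.
λ = (7 ± √1) / 2 = (7 ± 1) / 2 = 3, 4.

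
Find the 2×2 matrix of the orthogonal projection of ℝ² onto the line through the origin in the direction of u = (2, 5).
[[4/29, 10/29], [10/29, 25/29]]

The orthogonal projection onto the line spanned by a nonzero vector u = (a, b) has matrix P = (u uᵀ) / (uᵀ u) = (1/(a² + b²)) · [[a², ab], [ab, b²]].
Here u = (2, 5), so a² + b² = 4 + 25 = 29.
P = (1/29) · [[4, 10], [10, 25]] = [[4/29, 10/29], [10/29, 25/29]].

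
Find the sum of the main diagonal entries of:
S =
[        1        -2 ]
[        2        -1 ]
tr(S) = 1 - 1 = 0

The trace of a square matrix is the sum of its diagonal entries.
Diagonal entries of S: S[0][0] = 1, S[1][1] = -1.
tr(S) = 1 - 1 = 0.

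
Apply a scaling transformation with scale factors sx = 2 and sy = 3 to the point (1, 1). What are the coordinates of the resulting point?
(2, 3)

Scaling matrix:
[[2, 0], [0, 3]]
Result: (1 × 2, 1 × 3) = (2, 3)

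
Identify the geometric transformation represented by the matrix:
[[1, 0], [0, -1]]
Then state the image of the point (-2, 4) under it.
reflection across the x-axis; image of (-2, 4) is (-2, -4)

This is a symmetric orthogonal matrix with determinant -1, which characterizes a reflection in ℝ².
The matrix [[1, 0], [0, -1]] represents: reflection across the x-axis.
Applying it to (-2, 4): [1·-2 + 0·4, 0·-2 + -1·4] = (-2, -4).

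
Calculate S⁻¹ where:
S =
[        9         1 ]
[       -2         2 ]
det(S) = 20
S⁻¹ =
[     1/10     -1/20 ]
[     1/10      9/20 ]

For a 2×2 matrix S = [[a, b], [c, d]] with det(S) ≠ 0, S⁻¹ = (1/det(S)) * [[d, -b], [-c, a]].
det(S) = (9)*(2) - (1)*(-2) = 18 + 2 = 20.
S⁻¹ = (1/20) * [[2, -1], [2, 9]].
Dividing each entry by 20 and reducing:
S⁻¹ =
[     1/10     -1/20 ]
[     1/10      9/20 ]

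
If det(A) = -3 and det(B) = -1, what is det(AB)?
3

Use the multiplicative property of determinants: det(AB) = det(A)*det(B).
det(AB) = (-3)*(-1) = 3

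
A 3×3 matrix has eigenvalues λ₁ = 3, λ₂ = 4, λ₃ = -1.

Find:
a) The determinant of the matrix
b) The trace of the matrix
det = -12, trace = 6

Two standard eigenvalue identities:
- det(A) equals the product of the eigenvalues (counted with multiplicity).
- trace(A) equals the sum of the eigenvalues.
det(A) = (3)*(4)*(-1) = -12.
trace(A) = 3 + 4 - 1 = 6.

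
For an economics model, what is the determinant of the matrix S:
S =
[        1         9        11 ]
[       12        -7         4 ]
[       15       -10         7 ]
det(S) = -390

Expand along row 0 (cofactor expansion): det(S) = a*(e*i - f*h) - b*(d*i - f*g) + c*(d*h - e*g), where the 3×3 is [[a, b, c], [d, e, f], [g, h, i]].
Minor M_00 = (-7)*(7) - (4)*(-10) = -49 + 40 = -9.
Minor M_01 = (12)*(7) - (4)*(15) = 84 - 60 = 24.
Minor M_02 = (12)*(-10) - (-7)*(15) = -120 + 105 = -15.
det(S) = (1)*(-9) - (9)*(24) + (11)*(-15) = -9 - 216 - 165 = -390.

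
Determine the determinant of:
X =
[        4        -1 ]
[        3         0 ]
det(X) = 3

For a 2×2 matrix [[a, b], [c, d]], det = a*d - b*c.
det(X) = (4)*(0) - (-1)*(3) = 0 + 3 = 3.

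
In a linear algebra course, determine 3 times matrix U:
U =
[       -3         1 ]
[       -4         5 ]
3U =
[       -9         3 ]
[      -12        15 ]

Scalar multiplication is elementwise: (3U)[i][j] = 3 * U[i][j].
  (3U)[0][0] = 3 * (-3) = -9
  (3U)[0][1] = 3 * (1) = 3
  (3U)[1][0] = 3 * (-4) = -12
  (3U)[1][1] = 3 * (5) = 15
3U =
[       -9         3 ]
[      -12        15 ]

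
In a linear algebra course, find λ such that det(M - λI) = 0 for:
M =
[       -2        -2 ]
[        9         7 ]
λ = 1, 4

Solve det(M - λI) = 0. For a 2×2 matrix the characteristic equation is λ² - (trace)λ + det = 0.
trace(M) = a + d = -2 + 7 = 5.
det(M) = a*d - b*c = (-2)*(7) - (-2)*(9) = -14 + 18 = 4.
Characteristic equation: λ² - (5)λ + (4) = 0.
Discriminant = (5)² - 4*(4) = 25 - 16 = 9.
λ = (5 ± √9) / 2 = (5 ± 3) / 2 = 1, 4.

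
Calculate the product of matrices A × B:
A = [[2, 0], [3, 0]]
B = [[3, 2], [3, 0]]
[[6, 4], [9, 6]]

Matrix multiplication:
C[0][0] = 2×3 + 0×3 = 6
C[0][1] = 2×2 + 0×0 = 4
C[1][0] = 3×3 + 0×3 = 9
C[1][1] = 3×2 + 0×0 = 6
Result: [[6, 4], [9, 6]]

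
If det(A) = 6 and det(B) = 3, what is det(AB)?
18

Use the multiplicative property of determinants: det(AB) = det(A)*det(B).
det(AB) = (6)*(3) = 18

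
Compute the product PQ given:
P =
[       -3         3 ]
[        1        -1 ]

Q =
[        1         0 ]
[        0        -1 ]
PQ =
[       -3        -3 ]
[        1         1 ]

Matrix multiplication: (PQ)[i][j] = sum over k of P[i][k] * Q[k][j].
  (PQ)[0][0] = (-3)*(1) + (3)*(0) = -3
  (PQ)[0][1] = (-3)*(0) + (3)*(-1) = -3
  (PQ)[1][0] = (1)*(1) + (-1)*(0) = 1
  (PQ)[1][1] = (1)*(0) + (-1)*(-1) = 1
PQ =
[       -3        -3 ]
[        1         1 ]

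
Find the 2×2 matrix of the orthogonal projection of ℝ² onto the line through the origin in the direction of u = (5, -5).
[[1/2, -1/2], [-1/2, 1/2]]

The orthogonal projection onto the line spanned by a nonzero vector u = (a, b) has matrix P = (u uᵀ) / (uᵀ u) = (1/(a² + b²)) · [[a², ab], [ab, b²]].
Here u = (5, -5), so a² + b² = 25 + 25 = 50.
P = (1/50) · [[25, -25], [-25, 25]] = [[1/2, -1/2], [-1/2, 1/2]].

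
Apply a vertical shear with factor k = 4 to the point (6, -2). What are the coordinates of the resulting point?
(6, 22)

Shear matrix for vertical shear with factor k = 4:
[[1, 0], [4, 1]]
Result: (6, -2) → (6, 22)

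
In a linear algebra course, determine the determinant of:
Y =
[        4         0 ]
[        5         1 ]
det(Y) = 4

For a 2×2 matrix [[a, b], [c, d]], det = a*d - b*c.
det(Y) = (4)*(1) - (0)*(5) = 4 - 0 = 4.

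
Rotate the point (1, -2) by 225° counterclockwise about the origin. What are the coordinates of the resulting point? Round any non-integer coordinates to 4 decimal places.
(-2.1213, 0.7071)

Rotation matrix R(θ) = [[cos θ, -sin θ], [sin θ, cos θ]]; for θ = 225°:
R = [[-√2/2, √2/2], [-√2/2, -√2/2]]
Result: R × [1, -2]ᵀ = [-√2/2·1 + (√2/2)·-2, -√2/2·1 + (-√2/2)·-2]ᵀ = (-2.1213, 0.7071)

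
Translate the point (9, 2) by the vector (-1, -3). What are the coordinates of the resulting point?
(8, -1)

Translation by (-1, -3):
x' = 9 + -1 = 8
y' = 2 + -3 = -1
Homogeneous matrix: [[1, 0, -1], [0, 1, -3], [0, 0, 1]]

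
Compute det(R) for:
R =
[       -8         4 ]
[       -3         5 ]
det(R) = -28

For a 2×2 matrix [[a, b], [c, d]], det = a*d - b*c.
det(R) = (-8)*(5) - (4)*(-3) = -40 + 12 = -28.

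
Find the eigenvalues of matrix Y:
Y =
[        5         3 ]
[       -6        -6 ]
λ = -4, 3

Solve det(Y - λI) = 0. For a 2×2 matrix the characteristic equation is λ² - (trace)λ + det = 0.
trace(Y) = a + d = 5 - 6 = -1.
det(Y) = a*d - b*c = (5)*(-6) - (3)*(-6) = -30 + 18 = -12.
Characteristic equation: λ² - (-1)λ + (-12) = 0.
Discriminant = (-1)² - 4*(-12) = 1 + 48 = 49.
λ = (-1 ± √49) / 2 = (-1 ± 7) / 2 = -4, 3.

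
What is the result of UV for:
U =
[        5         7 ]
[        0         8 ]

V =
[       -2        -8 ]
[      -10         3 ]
UV =
[      -80       -19 ]
[      -80        24 ]

Matrix multiplication: (UV)[i][j] = sum over k of U[i][k] * V[k][j].
  (UV)[0][0] = (5)*(-2) + (7)*(-10) = -80
  (UV)[0][1] = (5)*(-8) + (7)*(3) = -19
  (UV)[1][0] = (0)*(-2) + (8)*(-10) = -80
  (UV)[1][1] = (0)*(-8) + (8)*(3) = 24
UV =
[      -80       -19 ]
[      -80        24 ]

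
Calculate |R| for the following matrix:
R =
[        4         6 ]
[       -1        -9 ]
det(R) = -30

For a 2×2 matrix [[a, b], [c, d]], det = a*d - b*c.
det(R) = (4)*(-9) - (6)*(-1) = -36 + 6 = -30.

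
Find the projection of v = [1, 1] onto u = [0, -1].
[0, 1]

The projection of v onto u is proj_u(v) = ((v·u) / (u·u)) · u.
v·u = (1)*(0) + (1)*(-1) = -1.
u·u = (0)*(0) + (-1)*(-1) = 1.
coefficient = -1 / 1 = -1.
proj_u(v) = -1 · [0, -1] = [0, 1].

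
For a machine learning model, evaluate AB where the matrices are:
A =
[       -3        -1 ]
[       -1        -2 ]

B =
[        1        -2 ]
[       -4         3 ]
AB =
[        1         3 ]
[        7        -4 ]

Matrix multiplication: (AB)[i][j] = sum over k of A[i][k] * B[k][j].
  (AB)[0][0] = (-3)*(1) + (-1)*(-4) = 1
  (AB)[0][1] = (-3)*(-2) + (-1)*(3) = 3
  (AB)[1][0] = (-1)*(1) + (-2)*(-4) = 7
  (AB)[1][1] = (-1)*(-2) + (-2)*(3) = -4
AB =
[        1         3 ]
[        7        -4 ]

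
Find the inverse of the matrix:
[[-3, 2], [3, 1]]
[[-1/9, 2/9], [1/3, 1/3]]

For [[a,b],[c,d]], inverse = (1/det)·[[d,-b],[-c,a]]
det = -3·1 - 2·3 = -9
Inverse = (1/-9)·[[1, -2], [-3, -3]]
        = [[-1/9, 2/9], [1/3, 1/3]]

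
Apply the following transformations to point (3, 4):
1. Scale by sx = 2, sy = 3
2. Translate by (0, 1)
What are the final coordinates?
(6, 13)

Step 1: Scale (3, 4) by (sx, sy) = (2, 3) → (6, 12)
Step 2: Translate by (0, 1) → (6, 13)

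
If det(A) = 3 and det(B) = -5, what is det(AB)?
-15

Use the multiplicative property of determinants: det(AB) = det(A)*det(B).
det(AB) = (3)*(-5) = -15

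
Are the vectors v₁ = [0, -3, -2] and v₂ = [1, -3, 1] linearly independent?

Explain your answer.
Yes, linearly independent

Two vectors are linearly dependent iff one is a scalar multiple of the other.
No single scalar k satisfies v₂ = k·v₁ (the ratios of corresponding entries disagree), so v₁ and v₂ are linearly independent.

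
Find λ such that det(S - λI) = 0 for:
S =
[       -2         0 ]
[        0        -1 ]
λ = -2, -1

Solve det(S - λI) = 0. For a 2×2 matrix the characteristic equation is λ² - (trace)λ + det = 0.
trace(S) = a + d = -2 - 1 = -3.
det(S) = a*d - b*c = (-2)*(-1) - (0)*(0) = 2 - 0 = 2.
Characteristic equation: λ² - (-3)λ + (2) = 0.
Discriminant = (-3)² - 4*(2) = 9 - 8 = 1.
λ = (-3 ± √1) / 2 = (-3 ± 1) / 2 = -2, -1.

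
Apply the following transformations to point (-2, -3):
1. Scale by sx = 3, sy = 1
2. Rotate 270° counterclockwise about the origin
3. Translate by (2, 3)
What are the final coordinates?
(-1, 9)

Step 1: Scale → (-6, -3)
Step 2: Rotate 270° → (-3, 6)
Step 3: Translate → (-1, 9)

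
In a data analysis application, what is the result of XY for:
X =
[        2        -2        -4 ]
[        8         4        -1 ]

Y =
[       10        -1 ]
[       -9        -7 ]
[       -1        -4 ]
XY =
[       42        28 ]
[       45       -32 ]

Matrix multiplication: (XY)[i][j] = sum over k of X[i][k] * Y[k][j].
  (XY)[0][0] = (2)*(10) + (-2)*(-9) + (-4)*(-1) = 42
  (XY)[0][1] = (2)*(-1) + (-2)*(-7) + (-4)*(-4) = 28
  (XY)[1][0] = (8)*(10) + (4)*(-9) + (-1)*(-1) = 45
  (XY)[1][1] = (8)*(-1) + (4)*(-7) + (-1)*(-4) = -32
XY =
[       42        28 ]
[       45       -32 ]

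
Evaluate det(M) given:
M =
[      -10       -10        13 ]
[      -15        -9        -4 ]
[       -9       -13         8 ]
det(M) = 1162

Expand along row 0 (cofactor expansion): det(M) = a*(e*i - f*h) - b*(d*i - f*g) + c*(d*h - e*g), where the 3×3 is [[a, b, c], [d, e, f], [g, h, i]].
Minor M_00 = (-9)*(8) - (-4)*(-13) = -72 - 52 = -124.
Minor M_01 = (-15)*(8) - (-4)*(-9) = -120 - 36 = -156.
Minor M_02 = (-15)*(-13) - (-9)*(-9) = 195 - 81 = 114.
det(M) = (-10)*(-124) - (-10)*(-156) + (13)*(114) = 1240 - 1560 + 1482 = 1162.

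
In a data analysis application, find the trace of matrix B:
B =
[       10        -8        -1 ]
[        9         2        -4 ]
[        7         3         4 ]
tr(B) = 10 + 2 + 4 = 16

The trace of a square matrix is the sum of its diagonal entries.
Diagonal entries of B: B[0][0] = 10, B[1][1] = 2, B[2][2] = 4.
tr(B) = 10 + 2 + 4 = 16.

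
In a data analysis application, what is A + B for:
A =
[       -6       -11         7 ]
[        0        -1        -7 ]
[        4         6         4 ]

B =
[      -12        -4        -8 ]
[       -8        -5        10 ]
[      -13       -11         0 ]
A + B =
[      -18       -15        -1 ]
[       -8        -6         3 ]
[       -9        -5         4 ]

Matrix addition is elementwise: (A+B)[i][j] = A[i][j] + B[i][j].
  (A+B)[0][0] = (-6) + (-12) = -18
  (A+B)[0][1] = (-11) + (-4) = -15
  (A+B)[0][2] = (7) + (-8) = -1
  (A+B)[1][0] = (0) + (-8) = -8
  (A+B)[1][1] = (-1) + (-5) = -6
  (A+B)[1][2] = (-7) + (10) = 3
  (A+B)[2][0] = (4) + (-13) = -9
  (A+B)[2][1] = (6) + (-11) = -5
  (A+B)[2][2] = (4) + (0) = 4
A + B =
[      -18       -15        -1 ]
[       -8        -6         3 ]
[       -9        -5         4 ]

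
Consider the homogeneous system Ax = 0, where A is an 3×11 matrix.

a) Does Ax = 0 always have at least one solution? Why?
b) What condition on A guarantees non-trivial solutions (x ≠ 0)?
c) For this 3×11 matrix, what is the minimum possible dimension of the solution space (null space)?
a) Yes, x = 0 is always a solution. b) When A has linearly dependent columns (rank < n). c) Minimum nullity = 8.

a) x = 0 satisfies A·0 = 0, so the zero vector is always a solution.
b) Non-trivial solutions exist iff the columns of A are linearly dependent, equivalently rank(A) < n (the number of columns).
c) By rank-nullity, rank(A) + nullity(A) = n = 11. Since A has only 3 rows, rank(A) ≤ 3, so nullity(A) ≥ 11 - 3 = 8.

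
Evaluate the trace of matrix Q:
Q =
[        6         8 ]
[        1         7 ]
tr(Q) = 6 + 7 = 13

The trace of a square matrix is the sum of its diagonal entries.
Diagonal entries of Q: Q[0][0] = 6, Q[1][1] = 7.
tr(Q) = 6 + 7 = 13.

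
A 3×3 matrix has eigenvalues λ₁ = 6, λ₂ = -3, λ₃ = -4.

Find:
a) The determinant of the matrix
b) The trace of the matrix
det = 72, trace = -1

Two standard eigenvalue identities:
- det(A) equals the product of the eigenvalues (counted with multiplicity).
- trace(A) equals the sum of the eigenvalues.
det(A) = (6)*(-3)*(-4) = 72.
trace(A) = 6 - 3 - 4 = -1.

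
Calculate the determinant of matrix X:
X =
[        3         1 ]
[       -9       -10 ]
det(X) = -21

For a 2×2 matrix [[a, b], [c, d]], det = a*d - b*c.
det(X) = (3)*(-10) - (1)*(-9) = -30 + 9 = -21.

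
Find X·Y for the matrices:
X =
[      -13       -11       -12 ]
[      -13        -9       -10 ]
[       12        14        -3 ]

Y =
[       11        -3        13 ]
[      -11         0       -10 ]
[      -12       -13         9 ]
XY =
[      122       195      -167 ]
[       76       169      -169 ]
[       14         3       -11 ]

Matrix multiplication: (XY)[i][j] = sum over k of X[i][k] * Y[k][j].
  (XY)[0][0] = (-13)*(11) + (-11)*(-11) + (-12)*(-12) = 122
  (XY)[0][1] = (-13)*(-3) + (-11)*(0) + (-12)*(-13) = 195
  (XY)[0][2] = (-13)*(13) + (-11)*(-10) + (-12)*(9) = -167
  (XY)[1][0] = (-13)*(11) + (-9)*(-11) + (-10)*(-12) = 76
  (XY)[1][1] = (-13)*(-3) + (-9)*(0) + (-10)*(-13) = 169
  (XY)[1][2] = (-13)*(13) + (-9)*(-10) + (-10)*(9) = -169
  (XY)[2][0] = (12)*(11) + (14)*(-11) + (-3)*(-12) = 14
  (XY)[2][1] = (12)*(-3) + (14)*(0) + (-3)*(-13) = 3
  (XY)[2][2] = (12)*(13) + (14)*(-10) + (-3)*(9) = -11
XY =
[      122       195      -167 ]
[       76       169      -169 ]
[       14         3       -11 ]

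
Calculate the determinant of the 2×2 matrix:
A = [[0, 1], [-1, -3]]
1

For A = [[a, b], [c, d]], det(A) = a*d - b*c.
det(A) = (0)*(-3) - (1)*(-1) = 0 - -1 = 1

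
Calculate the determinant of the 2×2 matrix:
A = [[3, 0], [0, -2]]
-6

For A = [[a, b], [c, d]], det(A) = a*d - b*c.
det(A) = (3)*(-2) - (0)*(0) = -6 - 0 = -6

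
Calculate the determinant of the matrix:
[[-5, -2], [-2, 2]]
-14

For a 2×2 matrix [[a, b], [c, d]], det = ad - bc
det = (-5)(2) - (-2)(-2) = -10 - 4 = -14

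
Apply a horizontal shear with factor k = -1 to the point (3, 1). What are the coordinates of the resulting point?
(2, 1)

Shear matrix for horizontal shear with factor k = -1:
[[1, -1], [0, 1]]
Result: (3, 1) → (2, 1)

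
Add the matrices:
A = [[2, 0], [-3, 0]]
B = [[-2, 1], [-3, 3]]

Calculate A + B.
[[0, 1], [-6, 3]]

Add corresponding elements:
(2)+(-2)=0
(0)+(1)=1
(-3)+(-3)=-6
(0)+(3)=3
A + B = [[0, 1], [-6, 3]]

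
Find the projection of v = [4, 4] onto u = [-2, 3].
[-8/13, 12/13]

The projection of v onto u is proj_u(v) = ((v·u) / (u·u)) · u.
v·u = (4)*(-2) + (4)*(3) = 4.
u·u = (-2)*(-2) + (3)*(3) = 13.
coefficient = 4 / 13 = 4/13.
proj_u(v) = 4/13 · [-2, 3] = [-8/13, 12/13].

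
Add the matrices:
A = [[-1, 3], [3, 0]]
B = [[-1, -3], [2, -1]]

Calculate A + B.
[[-2, 0], [5, -1]]

Add corresponding elements:
(-1)+(-1)=-2
(3)+(-3)=0
(3)+(2)=5
(0)+(-1)=-1
A + B = [[-2, 0], [5, -1]]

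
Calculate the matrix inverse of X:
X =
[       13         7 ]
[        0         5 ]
det(X) = 65
X⁻¹ =
[     1/13     -7/65 ]
[        0       1/5 ]

For a 2×2 matrix X = [[a, b], [c, d]] with det(X) ≠ 0, X⁻¹ = (1/det(X)) * [[d, -b], [-c, a]].
det(X) = (13)*(5) - (7)*(0) = 65 - 0 = 65.
X⁻¹ = (1/65) * [[5, -7], [0, 13]].
Dividing each entry by 65 and reducing:
X⁻¹ =
[     1/13     -7/65 ]
[        0       1/5 ]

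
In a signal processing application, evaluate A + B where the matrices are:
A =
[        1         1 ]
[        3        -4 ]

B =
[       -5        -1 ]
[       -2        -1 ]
A + B =
[       -4         0 ]
[        1        -5 ]

Matrix addition is elementwise: (A+B)[i][j] = A[i][j] + B[i][j].
  (A+B)[0][0] = (1) + (-5) = -4
  (A+B)[0][1] = (1) + (-1) = 0
  (A+B)[1][0] = (3) + (-2) = 1
  (A+B)[1][1] = (-4) + (-1) = -5
A + B =
[       -4         0 ]
[        1        -5 ]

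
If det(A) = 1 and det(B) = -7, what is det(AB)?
-7

Use the multiplicative property of determinants: det(AB) = det(A)*det(B).
det(AB) = (1)*(-7) = -7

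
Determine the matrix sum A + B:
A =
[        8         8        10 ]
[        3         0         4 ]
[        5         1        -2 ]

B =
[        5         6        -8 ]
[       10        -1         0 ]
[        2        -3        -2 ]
A + B =
[       13        14         2 ]
[       13        -1         4 ]
[        7        -2        -4 ]

Matrix addition is elementwise: (A+B)[i][j] = A[i][j] + B[i][j].
  (A+B)[0][0] = (8) + (5) = 13
  (A+B)[0][1] = (8) + (6) = 14
  (A+B)[0][2] = (10) + (-8) = 2
  (A+B)[1][0] = (3) + (10) = 13
  (A+B)[1][1] = (0) + (-1) = -1
  (A+B)[1][2] = (4) + (0) = 4
  (A+B)[2][0] = (5) + (2) = 7
  (A+B)[2][1] = (1) + (-3) = -2
  (A+B)[2][2] = (-2) + (-2) = -4
A + B =
[       13        14         2 ]
[       13        -1         4 ]
[        7        -2        -4 ]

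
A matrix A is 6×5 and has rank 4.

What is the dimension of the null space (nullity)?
1

The rank-nullity theorem for an m×n matrix states:
rank(A) + nullity(A) = n (the number of columns).
Here n = 5 and rank(A) = 4, so nullity(A) = 5 - 4 = 1.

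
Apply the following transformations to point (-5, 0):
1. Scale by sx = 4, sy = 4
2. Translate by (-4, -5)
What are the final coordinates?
(-24, -5)

Step 1: Scale (-5, 0) by (sx, sy) = (4, 4) → (-20, 0)
Step 2: Translate by (-4, -5) → (-24, -5)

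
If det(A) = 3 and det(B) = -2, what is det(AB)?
-6

Use the multiplicative property of determinants: det(AB) = det(A)*det(B).
det(AB) = (3)*(-2) = -6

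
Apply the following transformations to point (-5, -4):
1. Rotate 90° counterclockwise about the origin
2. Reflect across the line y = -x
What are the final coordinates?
(5, -4)

Step 1: Rotate 90° → (4, -5)
Step 2: Reflect across the line y = -x → (5, -4)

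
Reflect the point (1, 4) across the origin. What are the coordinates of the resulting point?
(-1, -4)

Reflection across origin: (1, 4) → (-1, -4)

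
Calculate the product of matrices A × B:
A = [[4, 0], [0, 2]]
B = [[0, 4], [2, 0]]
[[0, 16], [4, 0]]

Matrix multiplication:
C[0][0] = 4×0 + 0×2 = 0
C[0][1] = 4×4 + 0×0 = 16
C[1][0] = 0×0 + 2×2 = 4
C[1][1] = 0×4 + 2×0 = 0
Result: [[0, 16], [4, 0]]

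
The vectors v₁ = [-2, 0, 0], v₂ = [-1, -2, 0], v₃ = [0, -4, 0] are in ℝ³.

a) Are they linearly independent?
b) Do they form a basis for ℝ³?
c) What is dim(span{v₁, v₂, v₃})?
Not independent, not a basis, dim(span) = 2

Check whether v₃ can be written as a linear combination of v₁ and v₂.
v₃ = (-1)·v₁ + (2)·v₂ = [0, -4, 0], so the three vectors are linearly dependent.
Thus they do not form a basis for ℝ³, and dim(span{v₁, v₂, v₃}) = 2 (spanned by v₁ and v₂).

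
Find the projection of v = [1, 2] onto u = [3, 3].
[3/2, 3/2]

The projection of v onto u is proj_u(v) = ((v·u) / (u·u)) · u.
v·u = (1)*(3) + (2)*(3) = 9.
u·u = (3)*(3) + (3)*(3) = 18.
coefficient = 9 / 18 = 1/2.
proj_u(v) = 1/2 · [3, 3] = [3/2, 3/2].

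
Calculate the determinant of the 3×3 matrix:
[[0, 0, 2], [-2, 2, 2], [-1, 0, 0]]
4

Expansion along first row:
det = 0·det([[2,2],[0,0]]) - 0·det([[-2,2],[-1,0]]) + 2·det([[-2,2],[-1,0]])
    = 0·(2·0 - 2·0) - 0·(-2·0 - 2·-1) + 2·(-2·0 - 2·-1)
    = 0·0 - 0·2 + 2·2
    = 0 + 0 + 4 = 4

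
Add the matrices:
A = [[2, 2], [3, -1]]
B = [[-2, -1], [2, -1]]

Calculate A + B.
[[0, 1], [5, -2]]

Add corresponding elements:
(2)+(-2)=0
(2)+(-1)=1
(3)+(2)=5
(-1)+(-1)=-2
A + B = [[0, 1], [5, -2]]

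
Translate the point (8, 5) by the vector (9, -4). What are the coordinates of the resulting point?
(17, 1)

Translation by (9, -4):
x' = 8 + 9 = 17
y' = 5 + -4 = 1
Homogeneous matrix: [[1, 0, 9], [0, 1, -4], [0, 0, 1]]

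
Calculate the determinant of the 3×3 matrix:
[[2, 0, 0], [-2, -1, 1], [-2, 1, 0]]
-2

Expansion along first row:
det = 2·det([[-1,1],[1,0]]) - 0·det([[-2,1],[-2,0]]) + 0·det([[-2,-1],[-2,1]])
    = 2·(-1·0 - 1·1) - 0·(-2·0 - 1·-2) + 0·(-2·1 - -1·-2)
    = 2·-1 - 0·2 + 0·-4
    = -2 + 0 + 0 = -2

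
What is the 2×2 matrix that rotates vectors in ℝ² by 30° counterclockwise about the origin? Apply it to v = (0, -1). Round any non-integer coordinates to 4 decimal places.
R = [[√3/2, -1/2], [1/2, √3/2]]; R·v = (0.5000, -0.8660)

A counterclockwise rotation by angle θ in ℝ² has matrix R(θ) = [[cos θ, -sin θ], [sin θ, cos θ]].
For θ = 30°: cos θ = √3/2, sin θ = 1/2.
R(30°) = [[√3/2, -1/2], [1/2, √3/2]].
R·v = [√3/2·0 + (-1/2)·-1, 1/2·0 + √3/2·-1] = (0.5000, -0.8660).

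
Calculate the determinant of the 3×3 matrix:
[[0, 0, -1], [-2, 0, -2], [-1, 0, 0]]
0

Expansion along first row:
det = 0·det([[0,-2],[0,0]]) - 0·det([[-2,-2],[-1,0]]) + -1·det([[-2,0],[-1,0]])
    = 0·(0·0 - -2·0) - 0·(-2·0 - -2·-1) + -1·(-2·0 - 0·-1)
    = 0·0 - 0·-2 + -1·0
    = 0 + 0 + 0 = 0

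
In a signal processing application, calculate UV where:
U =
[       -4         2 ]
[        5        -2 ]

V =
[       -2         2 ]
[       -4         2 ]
UV =
[        0        -4 ]
[       -2         6 ]

Matrix multiplication: (UV)[i][j] = sum over k of U[i][k] * V[k][j].
  (UV)[0][0] = (-4)*(-2) + (2)*(-4) = 0
  (UV)[0][1] = (-4)*(2) + (2)*(2) = -4
  (UV)[1][0] = (5)*(-2) + (-2)*(-4) = -2
  (UV)[1][1] = (5)*(2) + (-2)*(2) = 6
UV =
[        0        -4 ]
[       -2         6 ]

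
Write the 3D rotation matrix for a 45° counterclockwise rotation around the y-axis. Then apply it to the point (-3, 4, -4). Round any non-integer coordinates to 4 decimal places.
R = [[√2/2, 0, √2/2], [0, 1, 0], [-√2/2, 0, √2/2]]; R·(-3, 4, -4) = (-4.9497, 4.0000, -0.7071)

Rotation matrix for 45° around y-axis:
cos(45°) = √2/2, sin(45°) = √2/2
R = [[√2/2, 0, √2/2], [0, 1, 0], [-√2/2, 0, √2/2]]
Apply to (-3, 4, -4): R·[-3, 4, -4]ᵀ = (-4.9497, 4.0000, -0.7071)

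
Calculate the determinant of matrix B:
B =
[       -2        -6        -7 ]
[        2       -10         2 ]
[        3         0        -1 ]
det(B) = -278

Expand along row 0 (cofactor expansion): det(B) = a*(e*i - f*h) - b*(d*i - f*g) + c*(d*h - e*g), where the 3×3 is [[a, b, c], [d, e, f], [g, h, i]].
Minor M_00 = (-10)*(-1) - (2)*(0) = 10 - 0 = 10.
Minor M_01 = (2)*(-1) - (2)*(3) = -2 - 6 = -8.
Minor M_02 = (2)*(0) - (-10)*(3) = 0 + 30 = 30.
det(B) = (-2)*(10) - (-6)*(-8) + (-7)*(30) = -20 - 48 - 210 = -278.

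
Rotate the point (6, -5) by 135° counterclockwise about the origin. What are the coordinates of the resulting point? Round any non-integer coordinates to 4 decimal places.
(-0.7071, 7.7782)

Rotation matrix R(θ) = [[cos θ, -sin θ], [sin θ, cos θ]]; for θ = 135°:
R = [[-√2/2, -√2/2], [√2/2, -√2/2]]
Result: R × [6, -5]ᵀ = [-√2/2·6 + (-√2/2)·-5, √2/2·6 + (-√2/2)·-5]ᵀ = (-0.7071, 7.7782)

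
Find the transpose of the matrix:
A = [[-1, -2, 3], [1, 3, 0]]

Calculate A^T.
[[-1, 1], [-2, 3], [3, 0]]

The transpose sends entry (i,j) to (j,i); rows become columns.
Row 0 of A: [-1, -2, 3] -> column 0 of A^T.
Row 1 of A: [1, 3, 0] -> column 1 of A^T.
A^T = [[-1, 1], [-2, 3], [3, 0]]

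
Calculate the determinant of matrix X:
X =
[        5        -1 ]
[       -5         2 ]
det(X) = 5

For a 2×2 matrix [[a, b], [c, d]], det = a*d - b*c.
det(X) = (5)*(2) - (-1)*(-5) = 10 - 5 = 5.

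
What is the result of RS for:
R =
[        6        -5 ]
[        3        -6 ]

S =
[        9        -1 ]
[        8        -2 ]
RS =
[       14         4 ]
[      -21         9 ]

Matrix multiplication: (RS)[i][j] = sum over k of R[i][k] * S[k][j].
  (RS)[0][0] = (6)*(9) + (-5)*(8) = 14
  (RS)[0][1] = (6)*(-1) + (-5)*(-2) = 4
  (RS)[1][0] = (3)*(9) + (-6)*(8) = -21
  (RS)[1][1] = (3)*(-1) + (-6)*(-2) = 9
RS =
[       14         4 ]
[      -21         9 ]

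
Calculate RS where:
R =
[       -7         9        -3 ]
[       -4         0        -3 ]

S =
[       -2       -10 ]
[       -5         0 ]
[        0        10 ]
RS =
[      -31        40 ]
[        8        10 ]

Matrix multiplication: (RS)[i][j] = sum over k of R[i][k] * S[k][j].
  (RS)[0][0] = (-7)*(-2) + (9)*(-5) + (-3)*(0) = -31
  (RS)[0][1] = (-7)*(-10) + (9)*(0) + (-3)*(10) = 40
  (RS)[1][0] = (-4)*(-2) + (0)*(-5) + (-3)*(0) = 8
  (RS)[1][1] = (-4)*(-10) + (0)*(0) + (-3)*(10) = 10
RS =
[      -31        40 ]
[        8        10 ]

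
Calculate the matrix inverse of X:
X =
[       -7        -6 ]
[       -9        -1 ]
det(X) = -47
X⁻¹ =
[     1/47     -6/47 ]
[    -9/47      7/47 ]

For a 2×2 matrix X = [[a, b], [c, d]] with det(X) ≠ 0, X⁻¹ = (1/det(X)) * [[d, -b], [-c, a]].
det(X) = (-7)*(-1) - (-6)*(-9) = 7 - 54 = -47.
X⁻¹ = (1/-47) * [[-1, 6], [9, -7]].
Dividing each entry by -47 and reducing:
X⁻¹ =
[     1/47     -6/47 ]
[    -9/47      7/47 ]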